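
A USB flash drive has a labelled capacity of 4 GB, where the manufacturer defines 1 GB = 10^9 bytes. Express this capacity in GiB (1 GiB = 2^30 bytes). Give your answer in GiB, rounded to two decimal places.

4 GB × 1,000,000,000 bytes/GB = 4,000,000,000 bytes
1 GiB = 1,073,741,824 bytes
4,000,000,000 / 1,073,741,824 = 3.73 GiB

3.73 GiB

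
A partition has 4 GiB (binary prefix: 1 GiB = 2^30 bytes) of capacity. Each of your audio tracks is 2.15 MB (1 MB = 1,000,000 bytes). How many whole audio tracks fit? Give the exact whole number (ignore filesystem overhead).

1,997

Capacity: 4 GiB = 4,294,967,296 bytes
Per item: 2.15 MB = 2,150,000 bytes
⌊4,294,967,296 / 2,150,000⌋ = 1,997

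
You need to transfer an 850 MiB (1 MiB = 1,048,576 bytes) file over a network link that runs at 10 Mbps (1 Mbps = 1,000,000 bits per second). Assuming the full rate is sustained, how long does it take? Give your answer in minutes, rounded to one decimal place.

11.9 minutes

850 MiB = 891,289,600 bytes = 7,130,316,800 bits
10 Mbps = 10,000,000 bits/s
time = 7,130,316,800 / 10,000,000 = 713.03 s
713.03 s / 60 = 11.9 minutes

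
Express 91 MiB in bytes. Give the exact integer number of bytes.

95,420,416 bytes

91 × 1,048,576 = 95,420,416 bytes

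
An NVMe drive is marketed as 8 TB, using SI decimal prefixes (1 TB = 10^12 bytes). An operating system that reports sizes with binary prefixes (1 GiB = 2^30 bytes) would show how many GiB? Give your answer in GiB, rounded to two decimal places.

7,450.58 GiB

8 TB × 1,000,000,000,000 bytes/TB = 8,000,000,000,000 bytes
1 GiB = 2^30 bytes = 1,073,741,824 bytes
8,000,000,000,000 / 1,073,741,824 = 7,450.58 GiB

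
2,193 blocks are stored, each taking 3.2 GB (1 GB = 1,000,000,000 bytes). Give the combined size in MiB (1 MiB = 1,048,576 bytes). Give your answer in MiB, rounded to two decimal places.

6,692,504.88 MiB

Total = 2,193 × 3.2 GB = 7017.6 GB
= 7017.6 × 1,000,000,000 bytes = 7,017,600,000,000 bytes
1 MiB = 1,048,576 bytes
7,017,600,000,000 / 1,048,576 = 6,692,504.88 MiB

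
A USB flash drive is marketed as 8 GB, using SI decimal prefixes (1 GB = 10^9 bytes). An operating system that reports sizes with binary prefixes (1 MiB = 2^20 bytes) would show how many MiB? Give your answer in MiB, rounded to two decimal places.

7,629.39 MiB

8 GB × 1,000,000,000 bytes/GB = 8,000,000,000 bytes
1 MiB = 1,048,576 bytes
8,000,000,000 / 1,048,576 = 7,629.39 MiB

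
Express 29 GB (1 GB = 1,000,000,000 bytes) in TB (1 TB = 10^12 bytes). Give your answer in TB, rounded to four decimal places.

29 GB = 29 × 10^9 bytes = 29,000,000,000 bytes
1 TB = 10^12 bytes = 1,000,000,000,000 bytes
29,000,000,000 / 1,000,000,000,000 = 0.0290 TB

0.0290 TB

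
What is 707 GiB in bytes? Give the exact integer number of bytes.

759,135,469,568 bytes

707 × 1,073,741,824 = 759,135,469,568 bytes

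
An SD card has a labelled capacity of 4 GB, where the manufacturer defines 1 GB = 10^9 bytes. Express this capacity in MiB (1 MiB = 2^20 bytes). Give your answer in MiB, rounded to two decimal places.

3,814.70 MiB

4 GB = 4 × 10^9 bytes = 4,000,000,000 bytes
1 MiB = 1,048,576 bytes
4,000,000,000 / 1,048,576 = 3,814.70 MiB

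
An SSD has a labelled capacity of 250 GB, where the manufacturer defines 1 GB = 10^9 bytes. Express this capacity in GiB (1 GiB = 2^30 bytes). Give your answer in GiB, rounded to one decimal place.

250 GB × 1,000,000,000 bytes/GB = 250,000,000,000 bytes
1 GiB = 1,073,741,824 bytes
250,000,000,000 / 1,073,741,824 = 232.8 GiB

232.8 GiB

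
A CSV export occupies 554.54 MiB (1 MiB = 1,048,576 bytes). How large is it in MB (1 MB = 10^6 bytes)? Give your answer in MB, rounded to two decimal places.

554.54 MiB = 554.54 × 2^20 bytes = 581,477,335.04 bytes
1 MB = 10^6 bytes = 1,000,000 bytes
581,477,335.04 / 1,000,000 = 581.48 MB

581.48 MB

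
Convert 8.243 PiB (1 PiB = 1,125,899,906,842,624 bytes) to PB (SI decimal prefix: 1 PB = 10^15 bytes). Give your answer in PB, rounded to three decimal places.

9.281 PB

8.243 PiB × 1,125,899,906,842,624 bytes/PiB = 9,280,792,932,103,749.632 bytes
1 PB = 10^15 bytes = 1,000,000,000,000,000 bytes
9,280,792,932,103,749.632 / 1,000,000,000,000,000 = 9.281 PB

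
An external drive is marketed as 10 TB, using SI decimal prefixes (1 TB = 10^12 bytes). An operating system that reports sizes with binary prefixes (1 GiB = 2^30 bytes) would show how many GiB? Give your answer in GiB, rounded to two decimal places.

10 TB × 1,000,000,000,000 bytes/TB = 10,000,000,000,000 bytes
1 GiB = 1,073,741,824 bytes
10,000,000,000,000 / 1,073,741,824 = 9,313.23 GiB

9,313.23 GiB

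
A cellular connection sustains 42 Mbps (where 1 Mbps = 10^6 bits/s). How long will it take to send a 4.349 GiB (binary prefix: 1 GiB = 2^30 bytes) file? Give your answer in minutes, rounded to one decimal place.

4.349 GiB = 4,669,703,192.576 bytes = 37,357,625,540.608 bits
42 Mbps = 42,000,000 bits/s
time = 37,357,625,540.608 / 42,000,000 = 889.47 s
889.47 s / 60 = 14.8 minutes

14.8 minutes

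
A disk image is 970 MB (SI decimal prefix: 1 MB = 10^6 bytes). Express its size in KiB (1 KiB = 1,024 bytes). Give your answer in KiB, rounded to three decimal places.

947,265.625 KiB

970 MB = 970 × 10^6 bytes = 970,000,000 bytes
1 KiB = 1,024 bytes
970,000,000 / 1,024 = 947,265.625 KiB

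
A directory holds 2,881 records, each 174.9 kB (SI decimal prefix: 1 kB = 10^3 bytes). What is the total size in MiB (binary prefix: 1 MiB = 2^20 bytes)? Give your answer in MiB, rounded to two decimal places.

480.54 MiB

Total = 2,881 × 174.9 kB = 503886.9 kB
= 503886.9 × 1,000 bytes = 503,886,900 bytes
1 MiB = 1,048,576 bytes
503,886,900 / 1,048,576 = 480.54 MiB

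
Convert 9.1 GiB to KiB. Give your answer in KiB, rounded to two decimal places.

9.1 GiB = 9.1 × 2^30 bytes = 9,771,050,598.4 bytes
1 KiB = 2^10 bytes = 1,024 bytes
9,771,050,598.4 / 1,024 = 9,542,041.60 KiB

9,542,041.60 KiB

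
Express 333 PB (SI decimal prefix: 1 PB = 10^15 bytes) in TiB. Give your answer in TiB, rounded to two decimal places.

333 PB = 333 × 10^15 bytes = 333,000,000,000,000,000 bytes
1 TiB = 1,099,511,627,776 bytes
333,000,000,000,000,000 / 1,099,511,627,776 = 302,861.74 TiB

302,861.74 TiB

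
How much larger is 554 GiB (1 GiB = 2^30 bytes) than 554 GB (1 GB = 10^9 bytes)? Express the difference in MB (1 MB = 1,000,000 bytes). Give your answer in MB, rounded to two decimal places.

40,852.97 MB

554 GiB = 554 × 1,073,741,824 = 594,852,970,496 bytes
554 GB = 554 × 1,000,000,000 = 554,000,000,000 bytes
difference = 40,852,970,496 bytes
40,852,970,496 / 1,000,000 = 40,852.97 MB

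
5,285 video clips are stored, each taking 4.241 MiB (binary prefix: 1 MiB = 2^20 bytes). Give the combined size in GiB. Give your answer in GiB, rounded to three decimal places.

21.888 GiB

Total = 5,285 × 4.241 MiB = 22413.685 MiB
= 22413.685 × 1,048,576 bytes = 23,502,452,162.56 bytes
1 GiB = 1,073,741,824 bytes
23,502,452,162.56 / 1,073,741,824 = 21.888 GiB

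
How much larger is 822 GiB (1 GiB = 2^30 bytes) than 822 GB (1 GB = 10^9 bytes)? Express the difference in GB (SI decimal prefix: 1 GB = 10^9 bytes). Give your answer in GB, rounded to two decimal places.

60.62 GB

822 GiB = 822 × 1,073,741,824 = 882,615,779,328 bytes
822 GB = 822 × 1,000,000,000 = 822,000,000,000 bytes
difference = 60,615,779,328 bytes
60,615,779,328 / 1,000,000,000 = 60.62 GB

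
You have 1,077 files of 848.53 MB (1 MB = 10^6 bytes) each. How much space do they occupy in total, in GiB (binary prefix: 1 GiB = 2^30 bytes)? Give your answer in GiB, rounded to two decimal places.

Total = 1,077 × 848.53 MB = 913866.81 MB
= 913866.81 × 1,000,000 bytes = 913,866,810,000 bytes
1 GiB = 1,073,741,824 bytes
913,866,810,000 / 1,073,741,824 = 851.10 GiB

851.10 GiB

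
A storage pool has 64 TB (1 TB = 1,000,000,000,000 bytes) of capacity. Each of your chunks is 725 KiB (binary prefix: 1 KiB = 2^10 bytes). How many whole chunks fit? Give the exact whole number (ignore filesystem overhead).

86,206,896

Capacity: 64 TB = 64,000,000,000,000 bytes
Per item: 725 KiB = 742,400 bytes
⌊64,000,000,000,000 / 742,400⌋ = 86,206,896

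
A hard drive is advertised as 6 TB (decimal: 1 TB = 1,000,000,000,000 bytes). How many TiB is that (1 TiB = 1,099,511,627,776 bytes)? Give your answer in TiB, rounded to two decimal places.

6 TB × 1,000,000,000,000 bytes/TB = 6,000,000,000,000 bytes
1 TiB = 1,099,511,627,776 bytes
6,000,000,000,000 / 1,099,511,627,776 = 5.46 TiB

5.46 TiB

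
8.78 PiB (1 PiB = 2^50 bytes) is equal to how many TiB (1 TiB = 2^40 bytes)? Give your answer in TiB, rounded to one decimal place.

8.78 PiB × 1,125,899,906,842,624 bytes/PiB = 9,885,401,182,078,238.72 bytes
1 TiB = 2^40 bytes = 1,099,511,627,776 bytes
9,885,401,182,078,238.72 / 1,099,511,627,776 = 8,990.7 TiB

8,990.7 TiB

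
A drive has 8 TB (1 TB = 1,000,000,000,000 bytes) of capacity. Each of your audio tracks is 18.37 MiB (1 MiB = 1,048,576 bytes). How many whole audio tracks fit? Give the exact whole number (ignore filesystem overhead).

Capacity: 8 TB = 8,000,000,000,000 bytes
Per item: 18.37 MiB = 19,262,341.12 bytes
⌊8,000,000,000,000 / 19,262,341.12⌋ = 415,318

415,318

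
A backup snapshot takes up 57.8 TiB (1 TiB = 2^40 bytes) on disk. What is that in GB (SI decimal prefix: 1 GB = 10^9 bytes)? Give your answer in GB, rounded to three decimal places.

63,551.772 GB

57.8 TiB × 1,099,511,627,776 bytes/TiB = 63,551,772,085,452.8 bytes
1 GB = 10^9 bytes = 1,000,000,000 bytes
63,551,772,085,452.8 / 1,000,000,000 = 63,551.772 GB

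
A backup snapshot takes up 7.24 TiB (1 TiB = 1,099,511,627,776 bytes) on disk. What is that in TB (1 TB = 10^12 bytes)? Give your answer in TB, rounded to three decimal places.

7.24 TiB × 1,099,511,627,776 bytes/TiB = 7,960,464,185,098.24 bytes
1 TB = 10^12 bytes = 1,000,000,000,000 bytes
7,960,464,185,098.24 / 1,000,000,000,000 = 7.960 TB

7.960 TB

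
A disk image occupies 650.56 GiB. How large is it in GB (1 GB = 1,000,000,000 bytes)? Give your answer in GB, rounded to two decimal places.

650.56 GiB × 1,073,741,824 bytes/GiB = 698,533,481,021.44 bytes
1 GB = 10^9 bytes = 1,000,000,000 bytes
698,533,481,021.44 / 1,000,000,000 = 698.53 GB

698.53 GB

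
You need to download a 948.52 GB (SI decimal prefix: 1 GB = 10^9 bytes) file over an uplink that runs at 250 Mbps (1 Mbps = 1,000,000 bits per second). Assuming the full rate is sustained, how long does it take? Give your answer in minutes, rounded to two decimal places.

505.88 minutes

948.52 GB = 948,520,000,000 bytes = 7,588,160,000,000 bits
250 Mbps = 250,000,000 bits/s
time = 7,588,160,000,000 / 250,000,000 = 30,352.640 s
30,352.640 s / 60 = 505.88 minutes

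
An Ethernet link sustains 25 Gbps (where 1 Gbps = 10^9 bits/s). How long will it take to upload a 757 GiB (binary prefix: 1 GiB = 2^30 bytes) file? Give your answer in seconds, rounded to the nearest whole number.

260 seconds

757 GiB = 812,822,560,768 bytes = 6,502,580,486,144 bits
25 Gbps = 25,000,000,000 bits/s
time = 6,502,580,486,144 / 25,000,000,000 = 260 s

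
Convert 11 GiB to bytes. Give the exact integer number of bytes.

11 × 1,073,741,824 = 11,811,160,064 bytes  (1 GiB = 2^30 bytes)

11,811,160,064 bytes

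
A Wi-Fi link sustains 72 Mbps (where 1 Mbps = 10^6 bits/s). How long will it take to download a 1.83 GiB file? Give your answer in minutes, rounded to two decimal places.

1.83 GiB = 1,964,947,537.92 bytes = 15,719,580,303.36 bits
72 Mbps = 72,000,000 bits/s
time = 15,719,580,303.36 / 72,000,000 = 218.328 s
218.328 s / 60 = 3.64 minutes

3.64 minutes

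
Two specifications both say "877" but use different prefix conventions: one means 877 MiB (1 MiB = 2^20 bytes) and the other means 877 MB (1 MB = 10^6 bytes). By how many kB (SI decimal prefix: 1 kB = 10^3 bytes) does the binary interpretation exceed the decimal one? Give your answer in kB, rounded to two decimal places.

877 MiB = 877 × 1,048,576 = 919,601,152 bytes
877 MB = 877 × 1,000,000 = 877,000,000 bytes
difference = 42,601,152 bytes
42,601,152 / 1,000 = 42,601.15 kB

42,601.15 kB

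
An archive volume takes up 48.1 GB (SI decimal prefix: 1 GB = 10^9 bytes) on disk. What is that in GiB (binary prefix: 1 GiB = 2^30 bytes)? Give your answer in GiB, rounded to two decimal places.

44.80 GiB

48.1 GB = 48.1 × 10^9 bytes = 48,100,000,000 bytes
1 GiB = 2^30 bytes = 1,073,741,824 bytes
48,100,000,000 / 1,073,741,824 = 44.80 GiB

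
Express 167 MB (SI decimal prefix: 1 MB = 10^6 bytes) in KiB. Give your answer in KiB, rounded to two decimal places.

163,085.94 KiB

167 MB × 1,000,000 bytes/MB = 167,000,000 bytes
1 KiB = 2^10 bytes = 1,024 bytes
167,000,000 / 1,024 = 163,085.94 KiB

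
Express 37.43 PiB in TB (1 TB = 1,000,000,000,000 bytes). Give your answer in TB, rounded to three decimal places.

42,142.434 TB

37.43 PiB = 37.43 × 2^50 bytes = 42,142,433,513,119,416.32 bytes
1 TB = 10^12 bytes = 1,000,000,000,000 bytes
42,142,433,513,119,416.32 / 1,000,000,000,000 = 42,142.434 TB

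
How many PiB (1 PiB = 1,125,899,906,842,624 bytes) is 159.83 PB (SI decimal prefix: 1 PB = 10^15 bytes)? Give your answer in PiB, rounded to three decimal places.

141.958 PiB

159.83 PB × 1,000,000,000,000,000 bytes/PB = 159,830,000,000,000,000 bytes
1 PiB = 2^50 bytes = 1,125,899,906,842,624 bytes
159,830,000,000,000,000 / 1,125,899,906,842,624 = 141.958 PiB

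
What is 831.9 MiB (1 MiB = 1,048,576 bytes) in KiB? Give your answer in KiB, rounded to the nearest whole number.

851,866 KiB

831.9 MiB = 831.9 × 2^20 bytes = 872,310,374.4 bytes
1 KiB = 1,024 bytes
872,310,374.4 / 1,024 = 851,866 KiB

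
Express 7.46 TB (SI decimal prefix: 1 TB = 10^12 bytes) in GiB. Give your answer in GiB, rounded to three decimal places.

7.46 TB = 7.46 × 10^12 bytes = 7,460,000,000,000 bytes
1 GiB = 2^30 bytes = 1,073,741,824 bytes
7,460,000,000,000 / 1,073,741,824 = 6,947.666 GiB

6,947.666 GiB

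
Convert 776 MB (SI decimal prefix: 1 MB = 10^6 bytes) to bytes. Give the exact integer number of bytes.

776 × 1,000,000 = 776,000,000 bytes  (1 MB = 10^6 bytes)

776,000,000 bytes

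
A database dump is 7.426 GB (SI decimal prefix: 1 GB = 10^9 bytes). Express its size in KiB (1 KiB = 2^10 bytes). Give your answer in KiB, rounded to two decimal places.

7,251,953.13 KiB

7.426 GB = 7.426 × 10^9 bytes = 7,426,000,000 bytes
1 KiB = 1,024 bytes
7,426,000,000 / 1,024 = 7,251,953.13 KiB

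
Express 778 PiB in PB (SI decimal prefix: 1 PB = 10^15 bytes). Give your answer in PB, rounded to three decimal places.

778 PiB × 1,125,899,906,842,624 bytes/PiB = 875,950,127,523,561,472 bytes
1 PB = 1,000,000,000,000,000 bytes
875,950,127,523,561,472 / 1,000,000,000,000,000 = 875.950 PB

875.950 PB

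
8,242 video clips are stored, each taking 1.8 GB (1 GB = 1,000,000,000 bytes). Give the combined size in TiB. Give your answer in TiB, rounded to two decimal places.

Total = 8,242 × 1.8 GB = 14835.6 GB
= 14835.6 × 1,000,000,000 bytes = 14,835,600,000,000 bytes
1 TiB = 1,099,511,627,776 bytes
14,835,600,000,000 / 1,099,511,627,776 = 13.49 TiB

13.49 TiB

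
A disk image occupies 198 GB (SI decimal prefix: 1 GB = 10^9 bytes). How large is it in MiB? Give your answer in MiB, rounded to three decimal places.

188,827.515 MiB

198 GB = 198 × 10^9 bytes = 198,000,000,000 bytes
1 MiB = 1,048,576 bytes
198,000,000,000 / 1,048,576 = 188,827.515 MiB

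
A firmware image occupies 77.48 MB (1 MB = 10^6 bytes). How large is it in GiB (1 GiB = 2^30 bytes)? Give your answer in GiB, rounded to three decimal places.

77.48 MB × 1,000,000 bytes/MB = 77,480,000 bytes
1 GiB = 2^30 bytes = 1,073,741,824 bytes
77,480,000 / 1,073,741,824 = 0.072 GiB

0.072 GiB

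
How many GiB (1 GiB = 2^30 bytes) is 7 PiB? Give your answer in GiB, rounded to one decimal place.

7 PiB = 7 × 2^50 bytes = 7,881,299,347,898,368 bytes
1 GiB = 1,073,741,824 bytes
7,881,299,347,898,368 / 1,073,741,824 = 7,340,032.0 GiB

7,340,032.0 GiB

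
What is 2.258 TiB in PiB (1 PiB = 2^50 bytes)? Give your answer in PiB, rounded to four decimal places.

2.258 TiB × 1,099,511,627,776 bytes/TiB = 2,482,697,255,518.208 bytes
1 PiB = 2^50 bytes = 1,125,899,906,842,624 bytes
2,482,697,255,518.208 / 1,125,899,906,842,624 = 0.0022 PiB

0.0022 PiB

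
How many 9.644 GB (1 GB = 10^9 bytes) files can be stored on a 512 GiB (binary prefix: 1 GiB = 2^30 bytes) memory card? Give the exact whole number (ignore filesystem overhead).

Capacity: 512 GiB = 549,755,813,888 bytes
Per item: 9.644 GB = 9,644,000,000 bytes
⌊549,755,813,888 / 9,644,000,000⌋ = 57

57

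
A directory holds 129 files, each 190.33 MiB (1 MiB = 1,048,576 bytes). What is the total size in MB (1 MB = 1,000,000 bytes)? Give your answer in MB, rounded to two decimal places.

Total = 129 × 190.33 MiB = 24552.57 MiB
= 24552.57 × 1,048,576 bytes = 25,745,235,640.32 bytes
1 MB = 1,000,000 bytes
25,745,235,640.32 / 1,000,000 = 25,745.24 MB

25,745.24 MB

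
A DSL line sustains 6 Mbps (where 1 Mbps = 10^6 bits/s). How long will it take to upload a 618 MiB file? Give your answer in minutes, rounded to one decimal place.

14.4 minutes

618 MiB = 648,019,968 bytes = 5,184,159,744 bits
6 Mbps = 6,000,000 bits/s
time = 5,184,159,744 / 6,000,000 = 864.03 s
864.03 s / 60 = 14.4 minutes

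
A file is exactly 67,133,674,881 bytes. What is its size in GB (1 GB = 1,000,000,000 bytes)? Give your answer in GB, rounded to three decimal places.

67.134 GB

67,133,674,881 bytes given.
1 GB = 10^9 bytes = 1,000,000,000 bytes
67,133,674,881 / 1,000,000,000 = 67.134 GB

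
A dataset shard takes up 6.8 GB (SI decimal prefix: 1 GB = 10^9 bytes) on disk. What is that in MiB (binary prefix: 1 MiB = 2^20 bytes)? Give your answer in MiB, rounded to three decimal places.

6.8 GB = 6.8 × 10^9 bytes = 6,800,000,000 bytes
1 MiB = 2^20 bytes = 1,048,576 bytes
6,800,000,000 / 1,048,576 = 6,484.985 MiB

6,484.985 MiB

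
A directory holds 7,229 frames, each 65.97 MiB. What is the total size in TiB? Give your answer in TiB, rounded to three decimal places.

Total = 7,229 × 65.97 MiB = 476897.13 MiB
= 476897.13 × 1,048,576 bytes = 500,062,884,986.88 bytes
1 TiB = 1,099,511,627,776 bytes
500,062,884,986.88 / 1,099,511,627,776 = 0.455 TiB

0.455 TiB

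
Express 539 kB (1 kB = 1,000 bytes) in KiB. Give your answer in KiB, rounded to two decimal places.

526.37 KiB

539 kB = 539 × 10^3 bytes = 539,000 bytes
1 KiB = 2^10 bytes = 1,024 bytes
539,000 / 1,024 = 526.37 KiB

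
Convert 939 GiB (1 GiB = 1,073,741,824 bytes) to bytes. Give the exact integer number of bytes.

1,008,243,572,736 bytes

939 × 1,073,741,824 = 1,008,243,572,736 bytes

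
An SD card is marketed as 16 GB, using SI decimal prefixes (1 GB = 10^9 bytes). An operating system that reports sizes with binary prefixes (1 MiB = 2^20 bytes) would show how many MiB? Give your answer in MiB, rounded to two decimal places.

16 GB = 16 × 10^9 bytes = 16,000,000,000 bytes
1 MiB = 2^20 bytes = 1,048,576 bytes
16,000,000,000 / 1,048,576 = 15,258.79 MiB

15,258.79 MiB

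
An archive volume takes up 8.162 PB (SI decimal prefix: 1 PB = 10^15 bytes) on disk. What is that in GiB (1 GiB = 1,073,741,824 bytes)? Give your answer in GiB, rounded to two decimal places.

8.162 PB × 1,000,000,000,000,000 bytes/PB = 8,162,000,000,000,000 bytes
1 GiB = 2^30 bytes = 1,073,741,824 bytes
8,162,000,000,000,000 / 1,073,741,824 = 7,601,454.85 GiB

7,601,454.85 GiB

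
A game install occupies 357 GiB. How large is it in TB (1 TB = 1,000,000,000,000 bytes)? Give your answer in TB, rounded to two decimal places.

357 GiB = 357 × 2^30 bytes = 383,325,831,168 bytes
1 TB = 1,000,000,000,000 bytes
383,325,831,168 / 1,000,000,000,000 = 0.38 TB

0.38 TB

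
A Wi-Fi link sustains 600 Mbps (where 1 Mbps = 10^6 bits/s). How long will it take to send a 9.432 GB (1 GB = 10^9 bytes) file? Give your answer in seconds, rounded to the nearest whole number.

9.432 GB = 9,432,000,000 bytes = 75,456,000,000 bits
600 Mbps = 600,000,000 bits/s
time = 75,456,000,000 / 600,000,000 = 126 s

126 seconds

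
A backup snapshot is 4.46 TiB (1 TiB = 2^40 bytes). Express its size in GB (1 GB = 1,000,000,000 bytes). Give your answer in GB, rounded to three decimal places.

4,903.822 GB

4.46 TiB × 1,099,511,627,776 bytes/TiB = 4,903,821,859,880.96 bytes
1 GB = 1,000,000,000 bytes
4,903,821,859,880.96 / 1,000,000,000 = 4,903.822 GB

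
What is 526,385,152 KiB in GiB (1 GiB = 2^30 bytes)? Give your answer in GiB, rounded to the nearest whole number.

526,385,152 KiB × 1,024 bytes/KiB = 539,018,395,648 bytes
1 GiB = 2^30 bytes = 1,073,741,824 bytes
539,018,395,648 / 1,073,741,824 = 502 GiB

502 GiB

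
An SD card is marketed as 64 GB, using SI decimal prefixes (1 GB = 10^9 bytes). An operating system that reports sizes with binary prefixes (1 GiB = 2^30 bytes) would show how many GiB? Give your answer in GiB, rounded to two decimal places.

59.60 GiB

64 GB = 64 × 10^9 bytes = 64,000,000,000 bytes
1 GiB = 2^30 bytes = 1,073,741,824 bytes
64,000,000,000 / 1,073,741,824 = 59.60 GiB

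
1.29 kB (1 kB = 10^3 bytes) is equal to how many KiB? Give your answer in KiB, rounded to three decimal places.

1.260 KiB

1.29 kB × 1,000 bytes/kB = 1,290 bytes
1 KiB = 2^10 bytes = 1,024 bytes
1,290 / 1,024 = 1.260 KiB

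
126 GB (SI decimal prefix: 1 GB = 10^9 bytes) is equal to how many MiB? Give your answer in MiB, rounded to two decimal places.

120,162.96 MiB

126 GB × 1,000,000,000 bytes/GB = 126,000,000,000 bytes
1 MiB = 1,048,576 bytes
126,000,000,000 / 1,048,576 = 120,162.96 MiB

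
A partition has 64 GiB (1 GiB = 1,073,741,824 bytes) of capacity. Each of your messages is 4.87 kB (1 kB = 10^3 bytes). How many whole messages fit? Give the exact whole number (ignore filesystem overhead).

Capacity: 64 GiB = 68,719,476,736 bytes
Per item: 4.87 kB = 4,870 bytes
⌊68,719,476,736 / 4,870⌋ = 14,110,775

14,110,775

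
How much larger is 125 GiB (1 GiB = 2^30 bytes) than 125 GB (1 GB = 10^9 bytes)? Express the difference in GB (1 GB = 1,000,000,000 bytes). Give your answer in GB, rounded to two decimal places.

9.22 GB

125 GiB = 125 × 1,073,741,824 = 134,217,728,000 bytes
125 GB = 125 × 1,000,000,000 = 125,000,000,000 bytes
difference = 9,217,728,000 bytes
9,217,728,000 / 1,000,000,000 = 9.22 GB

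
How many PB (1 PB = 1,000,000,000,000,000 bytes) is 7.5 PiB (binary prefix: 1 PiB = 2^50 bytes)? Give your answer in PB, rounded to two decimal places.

7.5 PiB × 1,125,899,906,842,624 bytes/PiB = 8,444,249,301,319,680 bytes
1 PB = 10^15 bytes = 1,000,000,000,000,000 bytes
8,444,249,301,319,680 / 1,000,000,000,000,000 = 8.44 PB

8.44 PB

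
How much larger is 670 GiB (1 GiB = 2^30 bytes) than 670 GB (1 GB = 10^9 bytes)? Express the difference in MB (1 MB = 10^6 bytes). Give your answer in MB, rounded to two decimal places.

49,407.02 MB

670 GiB = 670 × 1,073,741,824 = 719,407,022,080 bytes
670 GB = 670 × 1,000,000,000 = 670,000,000,000 bytes
difference = 49,407,022,080 bytes
49,407,022,080 / 1,000,000 = 49,407.02 MB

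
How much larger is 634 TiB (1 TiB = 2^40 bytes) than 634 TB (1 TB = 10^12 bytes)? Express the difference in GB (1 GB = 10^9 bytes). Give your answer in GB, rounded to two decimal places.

634 TiB = 634 × 1,099,511,627,776 = 697,090,372,009,984 bytes
634 TB = 634 × 1,000,000,000,000 = 634,000,000,000,000 bytes
difference = 63,090,372,009,984 bytes
63,090,372,009,984 / 1,000,000,000 = 63,090.37 GB

63,090.37 GB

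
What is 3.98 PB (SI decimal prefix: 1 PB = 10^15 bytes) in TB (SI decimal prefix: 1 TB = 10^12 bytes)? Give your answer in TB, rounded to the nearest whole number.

3,980 TB

3.98 PB × 1,000,000,000,000,000 bytes/PB = 3,980,000,000,000,000 bytes
1 TB = 10^12 bytes = 1,000,000,000,000 bytes
3,980,000,000,000,000 / 1,000,000,000,000 = 3,980 TB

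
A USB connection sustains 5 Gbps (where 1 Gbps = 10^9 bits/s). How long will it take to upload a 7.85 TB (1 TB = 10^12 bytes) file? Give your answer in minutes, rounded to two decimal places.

7.85 TB = 7,850,000,000,000 bytes = 62,800,000,000,000 bits
5 Gbps = 5,000,000,000 bits/s
time = 62,800,000,000,000 / 5,000,000,000 = 12,560.000 s
12,560.000 s / 60 = 209.33 minutes

209.33 minutes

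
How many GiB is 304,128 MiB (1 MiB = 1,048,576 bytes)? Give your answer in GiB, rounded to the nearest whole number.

297 GiB

304,128 MiB = 304,128 × 2^20 bytes = 318,901,321,728 bytes
1 GiB = 1,073,741,824 bytes
318,901,321,728 / 1,073,741,824 = 297 GiB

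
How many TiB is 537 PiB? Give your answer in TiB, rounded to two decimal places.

537 PiB = 537 × 2^50 bytes = 604,608,249,974,489,088 bytes
1 TiB = 1,099,511,627,776 bytes
604,608,249,974,489,088 / 1,099,511,627,776 = 549,888.00 TiB

549,888.00 TiB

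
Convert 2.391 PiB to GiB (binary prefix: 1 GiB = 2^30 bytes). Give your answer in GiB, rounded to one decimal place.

2.391 PiB × 1,125,899,906,842,624 bytes/PiB = 2,692,026,677,260,713.984 bytes
1 GiB = 2^30 bytes = 1,073,741,824 bytes
2,692,026,677,260,713.984 / 1,073,741,824 = 2,507,145.2 GiB

2,507,145.2 GiB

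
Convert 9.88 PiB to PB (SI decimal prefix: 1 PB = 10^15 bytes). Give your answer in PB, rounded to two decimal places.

9.88 PiB = 9.88 × 2^50 bytes = 11,123,891,079,605,125.12 bytes
1 PB = 10^15 bytes = 1,000,000,000,000,000 bytes
11,123,891,079,605,125.12 / 1,000,000,000,000,000 = 11.12 PB

11.12 PB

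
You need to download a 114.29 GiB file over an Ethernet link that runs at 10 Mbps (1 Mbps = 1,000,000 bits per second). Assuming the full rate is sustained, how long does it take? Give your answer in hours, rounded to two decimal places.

27.27 hours

114.29 GiB = 122,717,953,064.96 bytes = 981,743,624,519.68 bits
10 Mbps = 10,000,000 bits/s
time = 981,743,624,519.68 / 10,000,000 = 98,174.3625 s
98,174.3625 s / 3600 = 27.27 hours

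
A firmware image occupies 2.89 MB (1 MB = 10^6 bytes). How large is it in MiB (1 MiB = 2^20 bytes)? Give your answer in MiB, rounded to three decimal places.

2.756 MiB

2.89 MB = 2.89 × 10^6 bytes = 2,890,000 bytes
1 MiB = 2^20 bytes = 1,048,576 bytes
2,890,000 / 1,048,576 = 2.756 MiB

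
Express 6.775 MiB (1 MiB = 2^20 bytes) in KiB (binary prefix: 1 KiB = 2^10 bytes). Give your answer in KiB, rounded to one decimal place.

6,937.6 KiB

6.775 MiB × 1,048,576 bytes/MiB = 7,104,102.4 bytes
1 KiB = 1,024 bytes
7,104,102.4 / 1,024 = 6,937.6 KiB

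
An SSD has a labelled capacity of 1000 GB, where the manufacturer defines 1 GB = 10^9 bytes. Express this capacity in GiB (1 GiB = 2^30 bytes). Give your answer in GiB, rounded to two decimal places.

1000 GB × 1,000,000,000 bytes/GB = 1,000,000,000,000 bytes
1 GiB = 2^30 bytes = 1,073,741,824 bytes
1,000,000,000,000 / 1,073,741,824 = 931.32 GiB

931.32 GiB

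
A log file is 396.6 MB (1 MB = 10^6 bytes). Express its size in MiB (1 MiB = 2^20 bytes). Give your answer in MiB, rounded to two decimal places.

396.6 MB = 396.6 × 10^6 bytes = 396,600,000 bytes
1 MiB = 1,048,576 bytes
396,600,000 / 1,048,576 = 378.23 MiB

378.23 MiB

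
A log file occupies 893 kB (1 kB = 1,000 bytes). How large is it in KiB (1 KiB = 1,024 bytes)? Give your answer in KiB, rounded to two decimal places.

872.07 KiB

893 kB = 893 × 10^3 bytes = 893,000 bytes
1 KiB = 2^10 bytes = 1,024 bytes
893,000 / 1,024 = 872.07 KiB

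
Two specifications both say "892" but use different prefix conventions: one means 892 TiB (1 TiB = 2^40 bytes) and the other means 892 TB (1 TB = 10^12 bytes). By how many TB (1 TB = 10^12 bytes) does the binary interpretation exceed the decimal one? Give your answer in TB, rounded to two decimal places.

88.76 TB

892 TiB = 892 × 1,099,511,627,776 = 980,764,371,976,192 bytes
892 TB = 892 × 1,000,000,000,000 = 892,000,000,000,000 bytes
difference = 88,764,371,976,192 bytes
88,764,371,976,192 / 1,000,000,000,000 = 88.76 TB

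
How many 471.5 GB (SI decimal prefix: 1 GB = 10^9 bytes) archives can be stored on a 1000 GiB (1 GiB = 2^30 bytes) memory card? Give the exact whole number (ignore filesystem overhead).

Capacity: 1000 GiB = 1,073,741,824,000 bytes
Per item: 471.5 GB = 471,500,000,000 bytes
⌊1,073,741,824,000 / 471,500,000,000⌋ = 2

2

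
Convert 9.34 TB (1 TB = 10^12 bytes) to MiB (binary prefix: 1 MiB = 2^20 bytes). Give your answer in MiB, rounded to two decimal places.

8,907,318.12 MiB

9.34 TB = 9.34 × 10^12 bytes = 9,340,000,000,000 bytes
1 MiB = 1,048,576 bytes
9,340,000,000,000 / 1,048,576 = 8,907,318.12 MiB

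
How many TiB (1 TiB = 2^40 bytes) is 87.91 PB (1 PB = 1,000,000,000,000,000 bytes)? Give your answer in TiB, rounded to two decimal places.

79,953.68 TiB

87.91 PB = 87.91 × 10^15 bytes = 87,910,000,000,000,000 bytes
1 TiB = 1,099,511,627,776 bytes
87,910,000,000,000,000 / 1,099,511,627,776 = 79,953.68 TiB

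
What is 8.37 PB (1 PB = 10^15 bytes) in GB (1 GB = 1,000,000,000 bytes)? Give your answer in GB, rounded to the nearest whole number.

8,370,000 GB

8.37 PB = 8.37 × 10^15 bytes = 8,370,000,000,000,000 bytes
1 GB = 1,000,000,000 bytes
8,370,000,000,000,000 / 1,000,000,000 = 8,370,000 GB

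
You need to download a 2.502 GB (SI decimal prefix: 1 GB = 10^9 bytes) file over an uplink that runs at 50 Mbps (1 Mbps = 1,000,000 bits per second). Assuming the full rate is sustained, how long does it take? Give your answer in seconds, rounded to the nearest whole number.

400 seconds

2.502 GB = 2,502,000,000 bytes = 20,016,000,000 bits
50 Mbps = 50,000,000 bits/s
time = 20,016,000,000 / 50,000,000 = 400 s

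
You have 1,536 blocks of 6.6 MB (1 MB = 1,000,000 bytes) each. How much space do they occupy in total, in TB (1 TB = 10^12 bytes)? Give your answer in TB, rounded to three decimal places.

Total = 1,536 × 6.6 MB = 10137.6 MB
= 10137.6 × 1,000,000 bytes = 10,137,600,000 bytes
1 TB = 1,000,000,000,000 bytes
10,137,600,000 / 1,000,000,000,000 = 0.010 TB

0.010 TB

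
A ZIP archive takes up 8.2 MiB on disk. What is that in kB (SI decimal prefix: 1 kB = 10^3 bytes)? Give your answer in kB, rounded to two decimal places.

8,598.32 kB

8.2 MiB = 8.2 × 2^20 bytes = 8,598,323.2 bytes
1 kB = 1,000 bytes
8,598,323.2 / 1,000 = 8,598.32 kB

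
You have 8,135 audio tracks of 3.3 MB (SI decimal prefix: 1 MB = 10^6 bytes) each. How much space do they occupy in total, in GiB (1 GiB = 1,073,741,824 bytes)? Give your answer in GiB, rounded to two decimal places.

Total = 8,135 × 3.3 MB = 26845.5 MB
= 26845.5 × 1,000,000 bytes = 26,845,500,000 bytes
1 GiB = 1,073,741,824 bytes
26,845,500,000 / 1,073,741,824 = 25.00 GiB

25.00 GiB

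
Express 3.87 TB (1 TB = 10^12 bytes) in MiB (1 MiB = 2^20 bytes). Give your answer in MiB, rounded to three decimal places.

3,690,719.604 MiB

3.87 TB = 3.87 × 10^12 bytes = 3,870,000,000,000 bytes
1 MiB = 1,048,576 bytes
3,870,000,000,000 / 1,048,576 = 3,690,719.604 MiB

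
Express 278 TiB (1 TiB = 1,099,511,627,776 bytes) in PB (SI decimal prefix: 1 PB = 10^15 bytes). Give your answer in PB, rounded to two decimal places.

0.31 PB

278 TiB = 278 × 2^40 bytes = 305,664,232,521,728 bytes
1 PB = 10^15 bytes = 1,000,000,000,000,000 bytes
305,664,232,521,728 / 1,000,000,000,000,000 = 0.31 PB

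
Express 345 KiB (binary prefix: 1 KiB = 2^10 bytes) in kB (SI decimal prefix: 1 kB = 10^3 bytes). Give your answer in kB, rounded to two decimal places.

353.28 kB

345 KiB × 1,024 bytes/KiB = 353,280 bytes
1 kB = 10^3 bytes = 1,000 bytes
353,280 / 1,000 = 353.28 kB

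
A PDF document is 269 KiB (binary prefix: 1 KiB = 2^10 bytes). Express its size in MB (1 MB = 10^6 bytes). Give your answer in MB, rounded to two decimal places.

0.28 MB

269 KiB × 1,024 bytes/KiB = 275,456 bytes
1 MB = 10^6 bytes = 1,000,000 bytes
275,456 / 1,000,000 = 0.28 MB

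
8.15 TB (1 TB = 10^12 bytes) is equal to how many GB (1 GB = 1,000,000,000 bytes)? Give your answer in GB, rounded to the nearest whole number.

8.15 TB = 8.15 × 10^12 bytes = 8,150,000,000,000 bytes
1 GB = 1,000,000,000 bytes
8,150,000,000,000 / 1,000,000,000 = 8,150 GB

8,150 GB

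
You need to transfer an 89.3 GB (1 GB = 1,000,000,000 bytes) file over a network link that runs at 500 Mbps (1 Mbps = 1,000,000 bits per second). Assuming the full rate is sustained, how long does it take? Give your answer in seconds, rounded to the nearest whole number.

89.3 GB = 89,300,000,000 bytes = 714,400,000,000 bits
500 Mbps = 500,000,000 bits/s
time = 714,400,000,000 / 500,000,000 = 1,429 s

1,429 seconds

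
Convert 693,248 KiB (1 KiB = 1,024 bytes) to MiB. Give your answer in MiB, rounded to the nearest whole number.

693,248 KiB × 1,024 bytes/KiB = 709,885,952 bytes
1 MiB = 2^20 bytes = 1,048,576 bytes
709,885,952 / 1,048,576 = 677 MiB

677 MiB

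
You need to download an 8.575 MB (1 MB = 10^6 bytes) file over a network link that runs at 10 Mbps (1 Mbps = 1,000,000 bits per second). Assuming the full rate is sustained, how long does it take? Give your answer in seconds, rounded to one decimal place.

6.9 seconds

8.575 MB = 8,575,000 bytes = 68,600,000 bits
10 Mbps = 10,000,000 bits/s
time = 68,600,000 / 10,000,000 = 6.9 s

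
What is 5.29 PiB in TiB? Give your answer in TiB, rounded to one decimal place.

5.29 PiB = 5.29 × 2^50 bytes = 5,956,010,507,197,480.96 bytes
1 TiB = 1,099,511,627,776 bytes
5,956,010,507,197,480.96 / 1,099,511,627,776 = 5,417.0 TiB

5,417.0 TiB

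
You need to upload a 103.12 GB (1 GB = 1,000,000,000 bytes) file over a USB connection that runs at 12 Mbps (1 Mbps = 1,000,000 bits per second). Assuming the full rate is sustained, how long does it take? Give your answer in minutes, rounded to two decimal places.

1,145.78 minutes

103.12 GB = 103,120,000,000 bytes = 824,960,000,000 bits
12 Mbps = 12,000,000 bits/s
time = 824,960,000,000 / 12,000,000 = 68,746.667 s
68,746.667 s / 60 = 1,145.78 minutes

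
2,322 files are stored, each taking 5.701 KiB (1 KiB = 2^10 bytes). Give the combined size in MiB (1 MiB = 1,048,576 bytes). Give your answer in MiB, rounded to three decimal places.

12.927 MiB

Total = 2,322 × 5.701 KiB = 13237.722 KiB
= 13237.722 × 1,024 bytes = 13,555,427.328 bytes
1 MiB = 1,048,576 bytes
13,555,427.328 / 1,048,576 = 12.927 MiB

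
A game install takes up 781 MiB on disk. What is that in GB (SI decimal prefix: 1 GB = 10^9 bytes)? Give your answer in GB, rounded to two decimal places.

0.82 GB

781 MiB = 781 × 2^20 bytes = 818,937,856 bytes
1 GB = 1,000,000,000 bytes
818,937,856 / 1,000,000,000 = 0.82 GB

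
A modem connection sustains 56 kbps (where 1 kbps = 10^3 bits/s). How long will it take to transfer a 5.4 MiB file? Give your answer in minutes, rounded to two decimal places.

13.48 minutes

5.4 MiB = 5,662,310.4 bytes = 45,298,483.2 bits
56 kbps = 56,000 bits/s
time = 45,298,483.2 / 56,000 = 808.901 s
808.901 s / 60 = 13.48 minutes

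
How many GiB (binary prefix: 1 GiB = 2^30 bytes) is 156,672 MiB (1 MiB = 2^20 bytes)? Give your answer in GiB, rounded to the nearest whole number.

156,672 MiB × 1,048,576 bytes/MiB = 164,282,499,072 bytes
1 GiB = 2^30 bytes = 1,073,741,824 bytes
164,282,499,072 / 1,073,741,824 = 153 GiB

153 GiB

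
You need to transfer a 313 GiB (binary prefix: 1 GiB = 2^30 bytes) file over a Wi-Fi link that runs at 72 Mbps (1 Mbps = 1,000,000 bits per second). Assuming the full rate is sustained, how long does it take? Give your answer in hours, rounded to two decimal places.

10.37 hours

313 GiB = 336,081,190,912 bytes = 2,688,649,527,296 bits
72 Mbps = 72,000,000 bits/s
time = 2,688,649,527,296 / 72,000,000 = 37,342.3545 s
37,342.3545 s / 3600 = 10.37 hours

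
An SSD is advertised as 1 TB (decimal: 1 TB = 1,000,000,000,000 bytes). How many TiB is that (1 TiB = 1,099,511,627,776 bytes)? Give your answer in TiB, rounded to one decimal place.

0.9 TiB

1 TB × 1,000,000,000,000 bytes/TB = 1,000,000,000,000 bytes
1 TiB = 2^40 bytes = 1,099,511,627,776 bytes
1,000,000,000,000 / 1,099,511,627,776 = 0.9 TiB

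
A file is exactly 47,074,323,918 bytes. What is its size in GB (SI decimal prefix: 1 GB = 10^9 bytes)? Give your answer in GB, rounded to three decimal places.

47,074,323,918 bytes given.
1 GB = 1,000,000,000 bytes
47,074,323,918 / 1,000,000,000 = 47.074 GB

47.074 GB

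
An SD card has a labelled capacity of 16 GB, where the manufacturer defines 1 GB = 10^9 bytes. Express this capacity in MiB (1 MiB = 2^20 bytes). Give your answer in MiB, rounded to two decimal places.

15,258.79 MiB

16 GB × 1,000,000,000 bytes/GB = 16,000,000,000 bytes
1 MiB = 1,048,576 bytes
16,000,000,000 / 1,048,576 = 15,258.79 MiB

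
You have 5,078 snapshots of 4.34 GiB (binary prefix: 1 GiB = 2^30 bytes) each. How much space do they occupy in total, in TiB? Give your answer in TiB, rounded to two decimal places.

Total = 5,078 × 4.34 GiB = 22038.52 GiB
= 22038.52 × 1,073,741,824 bytes = 23,663,680,663,060.48 bytes
1 TiB = 1,099,511,627,776 bytes
23,663,680,663,060.48 / 1,099,511,627,776 = 21.52 TiB

21.52 TiB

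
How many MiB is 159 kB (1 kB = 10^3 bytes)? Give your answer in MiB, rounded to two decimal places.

0.15 MiB

159 kB = 159 × 10^3 bytes = 159,000 bytes
1 MiB = 1,048,576 bytes
159,000 / 1,048,576 = 0.15 MiB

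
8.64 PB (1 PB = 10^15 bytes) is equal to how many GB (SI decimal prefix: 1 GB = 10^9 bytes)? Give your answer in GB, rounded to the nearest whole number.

8,640,000 GB

8.64 PB = 8.64 × 10^15 bytes = 8,640,000,000,000,000 bytes
1 GB = 10^9 bytes = 1,000,000,000 bytes
8,640,000,000,000,000 / 1,000,000,000 = 8,640,000 GB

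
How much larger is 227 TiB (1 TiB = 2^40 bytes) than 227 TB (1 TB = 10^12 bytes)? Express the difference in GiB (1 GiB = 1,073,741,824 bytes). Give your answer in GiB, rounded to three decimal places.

227 TiB = 227 × 1,099,511,627,776 = 249,589,139,505,152 bytes
227 TB = 227 × 1,000,000,000,000 = 227,000,000,000,000 bytes
difference = 22,589,139,505,152 bytes
22,589,139,505,152 / 1,073,741,824 = 21,037.776 GiB

21,037.776 GiB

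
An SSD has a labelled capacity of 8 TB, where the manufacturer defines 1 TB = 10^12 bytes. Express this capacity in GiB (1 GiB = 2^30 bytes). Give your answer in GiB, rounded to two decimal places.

7,450.58 GiB

8 TB × 1,000,000,000,000 bytes/TB = 8,000,000,000,000 bytes
1 GiB = 2^30 bytes = 1,073,741,824 bytes
8,000,000,000,000 / 1,073,741,824 = 7,450.58 GiB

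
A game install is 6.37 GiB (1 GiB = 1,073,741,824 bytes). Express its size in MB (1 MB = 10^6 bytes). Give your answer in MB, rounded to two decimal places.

6,839.74 MB

6.37 GiB = 6.37 × 2^30 bytes = 6,839,735,418.88 bytes
1 MB = 10^6 bytes = 1,000,000 bytes
6,839,735,418.88 / 1,000,000 = 6,839.74 MB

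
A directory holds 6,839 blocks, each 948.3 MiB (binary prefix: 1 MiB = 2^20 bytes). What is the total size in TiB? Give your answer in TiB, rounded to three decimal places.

Total = 6,839 × 948.3 MiB = 6485423.7 MiB
= 6485423.7 × 1,048,576 bytes = 6,800,459,641,651.2 bytes
1 TiB = 1,099,511,627,776 bytes
6,800,459,641,651.2 / 1,099,511,627,776 = 6.185 TiB

6.185 TiB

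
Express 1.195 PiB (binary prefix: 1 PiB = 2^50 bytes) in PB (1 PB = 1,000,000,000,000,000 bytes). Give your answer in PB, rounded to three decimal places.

1.195 PiB = 1.195 × 2^50 bytes = 1,345,450,388,676,935.68 bytes
1 PB = 1,000,000,000,000,000 bytes
1,345,450,388,676,935.68 / 1,000,000,000,000,000 = 1.345 PB

1.345 PB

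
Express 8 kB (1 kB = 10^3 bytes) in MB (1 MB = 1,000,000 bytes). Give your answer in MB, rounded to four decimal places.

0.0080 MB

8 kB × 1,000 bytes/kB = 8,000 bytes
1 MB = 10^6 bytes = 1,000,000 bytes
8,000 / 1,000,000 = 0.0080 MB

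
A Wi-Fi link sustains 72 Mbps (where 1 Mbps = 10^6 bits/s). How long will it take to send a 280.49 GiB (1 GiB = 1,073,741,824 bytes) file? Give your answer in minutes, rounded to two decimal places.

280.49 GiB = 301,173,844,213.76 bytes = 2,409,390,753,710.08 bits
72 Mbps = 72,000,000 bits/s
time = 2,409,390,753,710.08 / 72,000,000 = 33,463.760 s
33,463.760 s / 60 = 557.73 minutes

557.73 minutes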